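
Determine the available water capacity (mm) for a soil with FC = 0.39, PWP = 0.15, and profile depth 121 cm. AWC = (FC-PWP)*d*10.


AWC = (FC - PWP) * d * 10
AWC = (0.39 - 0.15) * 121 * 10
AWC = 0.2400 * 121 * 10

290.4000 mm


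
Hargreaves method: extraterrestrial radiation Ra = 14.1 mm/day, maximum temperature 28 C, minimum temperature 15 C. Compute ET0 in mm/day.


Tmean = (Tmax + Tmin)/2 = (28 + 15)/2 = 21.5
ET0 = 0.0023 * 14.1 * (21.5 + 17.8) * sqrt(28 - 15)
ET0 = 0.0023 * 14.1 * 39.3 * 3.605551

4.5953 mm/day


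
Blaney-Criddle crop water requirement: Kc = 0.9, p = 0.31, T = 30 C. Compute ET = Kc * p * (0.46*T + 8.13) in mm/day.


ET = Kc * p * (0.46*T + 8.13)
ET = 0.9 * 0.31 * (0.46*30 + 8.13)
ET = 0.9 * 0.31 * 21.9300

6.1185 mm/day


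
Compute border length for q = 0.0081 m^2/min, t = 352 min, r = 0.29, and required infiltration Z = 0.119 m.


L = q*t/((1+r)*Z)
L = 0.0081*352/((1+0.29)*0.119)
L = 2.8512/0.15351

18.5734 m


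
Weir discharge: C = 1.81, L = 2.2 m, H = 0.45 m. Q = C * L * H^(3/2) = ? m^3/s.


Q = C * L * H^(3/2) = 1.81 * 2.2 * 0.45^1.5 = 1.81 * 2.2 * 0.301869

1.2020 m^3/s


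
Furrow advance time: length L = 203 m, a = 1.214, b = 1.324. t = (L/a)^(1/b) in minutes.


t = (L/a)^(1/b)
t = (203/1.214)^(1/1.324)
t = 167.215815^(1/1.324)

47.7763 min


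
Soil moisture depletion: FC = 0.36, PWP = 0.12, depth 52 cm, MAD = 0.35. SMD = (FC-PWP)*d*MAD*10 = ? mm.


SMD = (FC - PWP) * d * MAD * 10
SMD = (0.36 - 0.12) * 52 * 0.35 * 10
SMD = 0.2400 * 52 * 0.35 * 10

43.6800 mm


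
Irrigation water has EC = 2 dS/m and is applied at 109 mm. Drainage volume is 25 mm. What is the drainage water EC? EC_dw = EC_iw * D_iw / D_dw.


EC_dw = EC_iw * D_iw / D_dw
EC_dw = 2 * 109 / 25
EC_dw = 218 / 25

8.7200 dS/m


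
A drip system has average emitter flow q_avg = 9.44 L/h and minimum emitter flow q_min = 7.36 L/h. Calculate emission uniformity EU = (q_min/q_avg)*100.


EU = (q_min/q_avg)*100 = (7.36/9.44)*100 = 77.9661%

77.9661 %


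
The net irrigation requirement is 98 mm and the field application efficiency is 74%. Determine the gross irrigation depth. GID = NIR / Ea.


Ea = 74% = 0.74
GID = NIR / Ea = 98 / 0.74 = 132.4324 mm

132.4324 mm


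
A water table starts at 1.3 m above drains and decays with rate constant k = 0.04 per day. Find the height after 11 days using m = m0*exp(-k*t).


m = m0 * exp(-k*t)
m = 1.3 * exp(-0.04 * 11)
m = 1.3 * exp(-0.4400)

0.8372 m


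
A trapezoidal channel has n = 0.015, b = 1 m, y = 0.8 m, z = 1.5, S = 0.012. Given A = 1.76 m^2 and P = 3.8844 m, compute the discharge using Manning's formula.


R = A/P = 1.76/3.8844 = 0.453094
Q = (1/0.015) * 1.76 * 0.453094^(2/3) * 0.012^0.5

7.5824 m^3/s


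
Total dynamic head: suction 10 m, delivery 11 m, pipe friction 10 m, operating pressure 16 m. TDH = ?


TDH = Hs + Hd + hf + Hp = 10 + 11 + 10 + 16 = 47

47 m


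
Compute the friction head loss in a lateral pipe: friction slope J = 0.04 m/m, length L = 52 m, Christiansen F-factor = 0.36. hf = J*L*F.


hf = J * L * F = 0.04 * 52 * 0.36 = 0.7488 m

0.7488 m


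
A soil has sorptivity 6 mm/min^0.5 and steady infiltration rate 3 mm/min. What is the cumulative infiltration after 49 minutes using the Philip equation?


F = S*sqrt(t) + A*t
F = 6*sqrt(49) + 3*49
F = 6*7.000000 + 147

189.0000 mm


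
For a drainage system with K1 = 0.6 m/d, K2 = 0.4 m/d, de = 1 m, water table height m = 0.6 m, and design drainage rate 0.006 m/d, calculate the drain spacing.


S^2 = 8*K2*de*m/q + 4*K1*m^2/q
S^2 = 8*0.4*1*0.6/0.006 + 4*0.6*0.6^2/0.006
S = sqrt(464.0000)

21.5407 m


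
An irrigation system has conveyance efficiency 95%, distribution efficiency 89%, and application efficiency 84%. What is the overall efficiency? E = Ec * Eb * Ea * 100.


Ec = 0.95, Eb = 0.89, Ea = 0.84
E = 0.95 * 0.89 * 0.84 * 100 = 71.0220%

71.0220 %


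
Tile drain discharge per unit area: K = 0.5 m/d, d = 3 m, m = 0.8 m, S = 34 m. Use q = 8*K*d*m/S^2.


q = 8*K*d*m/S^2
q = 8*0.5*3*0.8/34^2
q = 9.6000 / 1156

0.0083 m/d


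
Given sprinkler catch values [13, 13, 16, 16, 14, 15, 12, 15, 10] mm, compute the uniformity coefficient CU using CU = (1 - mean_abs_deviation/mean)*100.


mean = 13.777778 mm
MAD = 1.580247 mm
CU = (1 - 1.580247/13.777778)*100

88.5305 %


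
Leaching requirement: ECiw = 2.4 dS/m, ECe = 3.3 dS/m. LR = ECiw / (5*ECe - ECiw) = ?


LR = ECiw / (5*ECe - ECiw)
LR = 2.4 / (5*3.3 - 2.4)
LR = 2.4 / 14.1000

0.1702


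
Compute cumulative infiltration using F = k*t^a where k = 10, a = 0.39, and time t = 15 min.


F = k * t^a = 10 * 15^0.39
F = 10 * 2.875250

28.7525 mm


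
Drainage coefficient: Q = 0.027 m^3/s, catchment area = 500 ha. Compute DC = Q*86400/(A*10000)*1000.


DC = Q * 86400 / (A * 10000) * 1000
DC = 0.027 * 86400 / (500 * 10000) * 1000
DC = 2332800.0000 / 5000000

0.4666 mm/day


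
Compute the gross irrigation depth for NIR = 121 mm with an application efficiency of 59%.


Ea = 59% = 0.59
GID = NIR / Ea = 121 / 0.59 = 205.0847 mm

205.0847 mm


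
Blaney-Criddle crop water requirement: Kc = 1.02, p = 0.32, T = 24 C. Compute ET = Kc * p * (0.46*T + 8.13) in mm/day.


ET = Kc * p * (0.46*T + 8.13)
ET = 1.02 * 0.32 * (0.46*24 + 8.13)
ET = 1.02 * 0.32 * 19.1700

6.2571 mm/day


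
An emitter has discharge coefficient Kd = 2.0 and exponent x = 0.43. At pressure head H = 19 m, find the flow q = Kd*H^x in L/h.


q = Kd * H^x = 2.0 * 19^0.43 = 2.0 * 3.547023

7.0940 L/h


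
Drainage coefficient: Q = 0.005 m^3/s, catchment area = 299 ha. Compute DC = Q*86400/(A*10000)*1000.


DC = Q * 86400 / (A * 10000) * 1000
DC = 0.005 * 86400 / (299 * 10000) * 1000
DC = 432000.0000 / 2990000

0.1445 mm/day


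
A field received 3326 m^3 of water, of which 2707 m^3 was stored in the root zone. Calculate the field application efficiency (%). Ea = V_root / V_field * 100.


Ea = V_root / V_field * 100 = 2707 / 3326 * 100 = 81.3891%

81.3891 %


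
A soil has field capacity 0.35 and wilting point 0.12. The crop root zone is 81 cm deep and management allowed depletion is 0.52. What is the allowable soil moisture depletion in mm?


SMD = (FC - PWP) * d * MAD * 10
SMD = (0.35 - 0.12) * 81 * 0.52 * 10
SMD = 0.2300 * 81 * 0.52 * 10

96.8760 mm


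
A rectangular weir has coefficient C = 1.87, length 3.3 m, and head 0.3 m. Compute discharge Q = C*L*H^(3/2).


Q = C * L * H^(3/2) = 1.87 * 3.3 * 0.3^1.5 = 1.87 * 3.3 * 0.164317

1.0140 m^3/s


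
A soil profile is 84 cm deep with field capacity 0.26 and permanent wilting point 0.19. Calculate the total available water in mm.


AWC = (FC - PWP) * d * 10
AWC = (0.26 - 0.19) * 84 * 10
AWC = 0.0700 * 84 * 10

58.8000 mm


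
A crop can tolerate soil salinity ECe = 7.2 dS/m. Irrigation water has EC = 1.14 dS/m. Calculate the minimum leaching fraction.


LR = ECiw / (5*ECe - ECiw)
LR = 1.14 / (5*7.2 - 1.14)
LR = 1.14 / 34.8600

0.0327


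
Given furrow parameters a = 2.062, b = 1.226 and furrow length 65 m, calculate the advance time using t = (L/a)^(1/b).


t = (L/a)^(1/b)
t = (65/2.062)^(1/1.226)
t = 31.522793^(1/1.226)

16.6867 min


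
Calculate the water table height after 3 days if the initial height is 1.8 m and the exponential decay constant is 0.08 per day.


m = m0 * exp(-k*t)
m = 1.8 * exp(-0.08 * 3)
m = 1.8 * exp(-0.2400)

1.4159 m


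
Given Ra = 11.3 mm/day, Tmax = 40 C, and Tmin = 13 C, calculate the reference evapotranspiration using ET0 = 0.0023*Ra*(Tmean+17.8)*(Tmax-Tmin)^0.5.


Tmean = (Tmax + Tmin)/2 = (40 + 13)/2 = 26.5
ET0 = 0.0023 * 11.3 * (26.5 + 17.8) * sqrt(40 - 13)
ET0 = 0.0023 * 11.3 * 44.3 * 5.196152

5.9826 mm/day


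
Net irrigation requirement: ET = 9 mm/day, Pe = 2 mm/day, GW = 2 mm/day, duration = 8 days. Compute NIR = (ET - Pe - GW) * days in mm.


Daily deficit = ET - Pe - GW = 9 - 2 - 2 = 5 mm/day
NIR = 5 * 8 = 40 mm

40.0000 mm


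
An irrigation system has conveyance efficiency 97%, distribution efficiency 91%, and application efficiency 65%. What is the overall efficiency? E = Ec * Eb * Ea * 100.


Ec = 0.97, Eb = 0.91, Ea = 0.65
E = 0.97 * 0.91 * 0.65 * 100 = 57.3755%

57.3755 %


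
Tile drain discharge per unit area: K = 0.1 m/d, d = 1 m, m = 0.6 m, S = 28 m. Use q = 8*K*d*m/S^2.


q = 8*K*d*m/S^2
q = 8*0.1*1*0.6/28^2
q = 0.4800 / 784

6.1224e-04 m/d


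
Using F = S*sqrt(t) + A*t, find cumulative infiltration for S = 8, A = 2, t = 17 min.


F = S*sqrt(t) + A*t
F = 8*sqrt(17) + 2*17
F = 8*4.123106 + 34

66.9848 mm


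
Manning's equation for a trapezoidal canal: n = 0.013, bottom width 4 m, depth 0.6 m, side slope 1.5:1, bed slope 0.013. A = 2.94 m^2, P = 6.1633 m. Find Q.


R = A/P = 2.94/6.1633 = 0.477017
Q = (1/0.013) * 2.94 * 0.477017^(2/3) * 0.013^0.5

15.7422 m^3/s


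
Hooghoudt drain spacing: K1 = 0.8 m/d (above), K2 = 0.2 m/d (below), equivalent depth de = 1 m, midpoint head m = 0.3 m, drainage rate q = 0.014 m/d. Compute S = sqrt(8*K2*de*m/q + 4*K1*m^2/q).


S^2 = 8*K2*de*m/q + 4*K1*m^2/q
S^2 = 8*0.2*1*0.3/0.014 + 4*0.8*0.3^2/0.014
S = sqrt(54.8571)

7.4066 m


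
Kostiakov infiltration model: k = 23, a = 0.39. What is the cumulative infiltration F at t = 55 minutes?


F = k * t^a = 23 * 55^0.39
F = 23 * 4.772451

109.7664 mm


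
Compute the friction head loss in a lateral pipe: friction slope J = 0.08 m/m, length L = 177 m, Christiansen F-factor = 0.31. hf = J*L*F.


hf = J * L * F = 0.08 * 177 * 0.31 = 4.3896 m

4.3896 m


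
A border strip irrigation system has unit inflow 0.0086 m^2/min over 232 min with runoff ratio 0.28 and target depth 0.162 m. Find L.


L = q*t/((1+r)*Z)
L = 0.0086*232/((1+0.28)*0.162)
L = 1.9952/0.20736

9.6219 m


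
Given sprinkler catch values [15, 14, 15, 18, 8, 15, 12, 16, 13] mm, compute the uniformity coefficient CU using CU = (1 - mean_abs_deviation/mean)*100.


mean = 14.000000 mm
MAD = 2.000000 mm
CU = (1 - 2.000000/14.000000)*100

85.7143 %


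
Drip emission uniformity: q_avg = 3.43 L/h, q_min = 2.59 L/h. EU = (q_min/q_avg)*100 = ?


EU = (q_min/q_avg)*100 = (2.59/3.43)*100 = 75.5102%

75.5102 %


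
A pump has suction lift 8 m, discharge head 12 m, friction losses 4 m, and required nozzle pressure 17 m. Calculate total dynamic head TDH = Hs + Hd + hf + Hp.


TDH = Hs + Hd + hf + Hp = 8 + 12 + 4 + 17 = 41

41 m


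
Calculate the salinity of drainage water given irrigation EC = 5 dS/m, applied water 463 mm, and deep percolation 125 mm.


EC_dw = EC_iw * D_iw / D_dw
EC_dw = 5 * 463 / 125
EC_dw = 2315 / 125

18.5200 dS/m


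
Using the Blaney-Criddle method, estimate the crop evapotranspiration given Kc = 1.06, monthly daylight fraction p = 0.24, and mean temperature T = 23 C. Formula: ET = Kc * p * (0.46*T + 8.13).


ET = Kc * p * (0.46*T + 8.13)
ET = 1.06 * 0.24 * (0.46*23 + 8.13)
ET = 1.06 * 0.24 * 18.7100

4.7598 mm/day


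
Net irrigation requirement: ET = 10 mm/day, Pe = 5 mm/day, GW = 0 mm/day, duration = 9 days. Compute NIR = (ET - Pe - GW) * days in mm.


Daily deficit = ET - Pe - GW = 10 - 5 - 0 = 5 mm/day
NIR = 5 * 9 = 45 mm

45.0000 mm


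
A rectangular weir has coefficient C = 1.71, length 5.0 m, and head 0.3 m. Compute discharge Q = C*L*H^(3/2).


Q = C * L * H^(3/2) = 1.71 * 5.0 * 0.3^1.5 = 1.71 * 5.0 * 0.164317

1.4049 m^3/s


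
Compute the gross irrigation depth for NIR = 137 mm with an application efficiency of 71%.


Ea = 71% = 0.71
GID = NIR / Ea = 137 / 0.71 = 192.9577 mm

192.9577 mm


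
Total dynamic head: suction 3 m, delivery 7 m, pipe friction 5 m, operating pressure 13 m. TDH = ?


TDH = Hs + Hd + hf + Hp = 3 + 7 + 5 + 13 = 28

28 m


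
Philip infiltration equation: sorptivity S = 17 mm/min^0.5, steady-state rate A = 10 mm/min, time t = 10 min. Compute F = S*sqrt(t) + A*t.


F = S*sqrt(t) + A*t
F = 17*sqrt(10) + 10*10
F = 17*3.162278 + 100

153.7587 mm


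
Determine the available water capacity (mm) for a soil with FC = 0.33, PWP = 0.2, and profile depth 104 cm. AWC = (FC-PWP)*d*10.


AWC = (FC - PWP) * d * 10
AWC = (0.33 - 0.2) * 104 * 10
AWC = 0.1300 * 104 * 10

135.2000 mm


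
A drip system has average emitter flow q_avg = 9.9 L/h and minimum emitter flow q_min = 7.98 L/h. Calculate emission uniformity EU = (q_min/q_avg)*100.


EU = (q_min/q_avg)*100 = (7.98/9.9)*100 = 80.6061%

80.6061 %


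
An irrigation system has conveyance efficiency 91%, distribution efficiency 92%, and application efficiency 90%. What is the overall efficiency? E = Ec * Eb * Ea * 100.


Ec = 0.91, Eb = 0.92, Ea = 0.9
E = 0.91 * 0.92 * 0.9 * 100 = 75.3480%

75.3480 %


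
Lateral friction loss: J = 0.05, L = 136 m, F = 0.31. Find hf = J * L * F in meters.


hf = J * L * F = 0.05 * 136 * 0.31 = 2.1080 m

2.1080 m


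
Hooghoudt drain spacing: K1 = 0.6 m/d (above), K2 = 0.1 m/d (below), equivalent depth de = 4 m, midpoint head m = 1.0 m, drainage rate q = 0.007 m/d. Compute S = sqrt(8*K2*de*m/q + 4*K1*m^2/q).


S^2 = 8*K2*de*m/q + 4*K1*m^2/q
S^2 = 8*0.1*4*1.0/0.007 + 4*0.6*1.0^2/0.007
S = sqrt(800.0000)

28.2843 m


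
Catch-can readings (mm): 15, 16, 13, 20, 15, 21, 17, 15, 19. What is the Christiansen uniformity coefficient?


mean = 16.777778 mm
MAD = 2.197531 mm
CU = (1 - 2.197531/16.777778)*100

86.9021 %


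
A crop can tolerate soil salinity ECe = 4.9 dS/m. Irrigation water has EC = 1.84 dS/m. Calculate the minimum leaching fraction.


LR = ECiw / (5*ECe - ECiw)
LR = 1.84 / (5*4.9 - 1.84)
LR = 1.84 / 22.6600

0.0812


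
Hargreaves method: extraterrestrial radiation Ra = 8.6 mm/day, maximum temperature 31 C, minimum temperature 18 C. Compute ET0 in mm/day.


Tmean = (Tmax + Tmin)/2 = (31 + 18)/2 = 24.5
ET0 = 0.0023 * 8.6 * (24.5 + 17.8) * sqrt(31 - 18)
ET0 = 0.0023 * 8.6 * 42.3 * 3.605551

3.0167 mm/day


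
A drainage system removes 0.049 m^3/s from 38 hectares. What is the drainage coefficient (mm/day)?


DC = Q * 86400 / (A * 10000) * 1000
DC = 0.049 * 86400 / (38 * 10000) * 1000
DC = 4233600.0000 / 380000

11.1411 mm/day


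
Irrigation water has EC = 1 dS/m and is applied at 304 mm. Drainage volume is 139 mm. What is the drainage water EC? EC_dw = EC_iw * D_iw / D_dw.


EC_dw = EC_iw * D_iw / D_dw
EC_dw = 1 * 304 / 139
EC_dw = 304 / 139

2.1871 dS/m


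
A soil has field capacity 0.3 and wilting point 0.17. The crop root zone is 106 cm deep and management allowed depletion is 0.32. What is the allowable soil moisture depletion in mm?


SMD = (FC - PWP) * d * MAD * 10
SMD = (0.3 - 0.17) * 106 * 0.32 * 10
SMD = 0.1300 * 106 * 0.32 * 10

44.0960 mm


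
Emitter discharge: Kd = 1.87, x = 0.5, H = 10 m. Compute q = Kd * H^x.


q = Kd * H^x = 1.87 * 10^0.5 = 1.87 * 3.162278

5.9135 L/h


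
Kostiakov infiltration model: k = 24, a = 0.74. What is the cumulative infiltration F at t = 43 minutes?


F = k * t^a = 24 * 43^0.74
F = 24 * 16.172109

388.1306 mm


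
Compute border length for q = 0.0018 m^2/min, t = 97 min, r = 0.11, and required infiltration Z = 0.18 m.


L = q*t/((1+r)*Z)
L = 0.0018*97/((1+0.11)*0.18)
L = 0.1746/0.1998

0.8739 m


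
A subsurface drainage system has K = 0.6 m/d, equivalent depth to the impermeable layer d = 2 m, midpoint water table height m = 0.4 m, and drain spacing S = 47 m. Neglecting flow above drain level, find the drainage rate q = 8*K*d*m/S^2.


q = 8*K*d*m/S^2
q = 8*0.6*2*0.4/47^2
q = 3.8400 / 2209

0.0017 m/d


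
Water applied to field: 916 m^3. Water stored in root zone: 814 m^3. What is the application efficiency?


Ea = V_root / V_field * 100 = 814 / 916 * 100 = 88.8646%

88.8646 %


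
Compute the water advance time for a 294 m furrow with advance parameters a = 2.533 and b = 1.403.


t = (L/a)^(1/b)
t = (294/2.533)^(1/1.403)
t = 116.067904^(1/1.403)

29.6238 min


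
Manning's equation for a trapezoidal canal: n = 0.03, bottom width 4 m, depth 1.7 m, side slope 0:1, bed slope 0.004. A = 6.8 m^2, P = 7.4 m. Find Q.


R = A/P = 6.8/7.4 = 0.918919
Q = (1/0.03) * 6.8 * 0.918919^(2/3) * 0.004^0.5

13.5499 m^3/s


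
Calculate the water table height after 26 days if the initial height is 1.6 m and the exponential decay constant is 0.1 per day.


m = m0 * exp(-k*t)
m = 1.6 * exp(-0.1 * 26)
m = 1.6 * exp(-2.6000)

0.1188 m


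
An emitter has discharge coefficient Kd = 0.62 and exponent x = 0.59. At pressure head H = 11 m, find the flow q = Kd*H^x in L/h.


q = Kd * H^x = 0.62 * 11^0.59 = 0.62 * 4.115491

2.5516 L/h


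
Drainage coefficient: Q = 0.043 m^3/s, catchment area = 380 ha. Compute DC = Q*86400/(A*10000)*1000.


DC = Q * 86400 / (A * 10000) * 1000
DC = 0.043 * 86400 / (380 * 10000) * 1000
DC = 3715200.0000 / 3800000

0.9777 mm/day


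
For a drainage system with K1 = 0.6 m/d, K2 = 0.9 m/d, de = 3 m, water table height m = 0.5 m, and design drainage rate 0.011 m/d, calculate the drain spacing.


S^2 = 8*K2*de*m/q + 4*K1*m^2/q
S^2 = 8*0.9*3*0.5/0.011 + 4*0.6*0.5^2/0.011
S = sqrt(1036.3636)

32.1926 m


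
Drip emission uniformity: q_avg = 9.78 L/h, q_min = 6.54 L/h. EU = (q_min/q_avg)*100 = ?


EU = (q_min/q_avg)*100 = (6.54/9.78)*100 = 66.8712%

66.8712 %


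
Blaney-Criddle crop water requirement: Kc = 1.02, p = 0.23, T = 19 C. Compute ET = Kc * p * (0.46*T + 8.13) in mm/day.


ET = Kc * p * (0.46*T + 8.13)
ET = 1.02 * 0.23 * (0.46*19 + 8.13)
ET = 1.02 * 0.23 * 16.8700

3.9577 mm/day


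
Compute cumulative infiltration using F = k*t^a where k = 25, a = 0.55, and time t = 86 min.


F = k * t^a = 25 * 86^0.55
F = 25 * 11.587084

289.6771 mm


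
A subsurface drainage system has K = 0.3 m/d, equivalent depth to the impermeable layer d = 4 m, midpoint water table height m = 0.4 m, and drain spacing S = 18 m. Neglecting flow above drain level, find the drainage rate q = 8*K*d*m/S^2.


q = 8*K*d*m/S^2
q = 8*0.3*4*0.4/18^2
q = 3.8400 / 324

0.0119 m/d


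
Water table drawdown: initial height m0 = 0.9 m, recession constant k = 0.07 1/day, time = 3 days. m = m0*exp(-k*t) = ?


m = m0 * exp(-k*t)
m = 0.9 * exp(-0.07 * 3)
m = 0.9 * exp(-0.2100)

0.7295 m


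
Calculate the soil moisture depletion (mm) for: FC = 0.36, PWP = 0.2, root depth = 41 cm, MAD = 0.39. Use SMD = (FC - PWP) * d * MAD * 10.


SMD = (FC - PWP) * d * MAD * 10
SMD = (0.36 - 0.2) * 41 * 0.39 * 10
SMD = 0.1600 * 41 * 0.39 * 10

25.5840 mm


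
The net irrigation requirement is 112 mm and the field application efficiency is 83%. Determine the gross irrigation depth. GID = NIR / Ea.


Ea = 83% = 0.83
GID = NIR / Ea = 112 / 0.83 = 134.9398 mm

134.9398 mm


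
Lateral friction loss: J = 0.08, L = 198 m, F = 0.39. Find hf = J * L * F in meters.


hf = J * L * F = 0.08 * 198 * 0.39 = 6.1776 m

6.1776 m


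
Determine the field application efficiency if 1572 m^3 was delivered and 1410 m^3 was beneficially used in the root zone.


Ea = V_root / V_field * 100 = 1410 / 1572 * 100 = 89.6947%

89.6947 %


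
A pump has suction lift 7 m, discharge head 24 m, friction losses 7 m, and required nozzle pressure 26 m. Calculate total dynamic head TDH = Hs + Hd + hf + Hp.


TDH = Hs + Hd + hf + Hp = 7 + 24 + 7 + 26 = 64

64 m


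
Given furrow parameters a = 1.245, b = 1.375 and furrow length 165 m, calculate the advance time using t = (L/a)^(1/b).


t = (L/a)^(1/b)
t = (165/1.245)^(1/1.375)
t = 132.530120^(1/1.375)

34.9544 min


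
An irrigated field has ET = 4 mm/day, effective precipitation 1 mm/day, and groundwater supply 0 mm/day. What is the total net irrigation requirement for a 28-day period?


Daily deficit = ET - Pe - GW = 4 - 1 - 0 = 3 mm/day
NIR = 3 * 28 = 84 mm

84.0000 mm


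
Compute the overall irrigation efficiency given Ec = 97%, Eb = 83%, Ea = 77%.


Ec = 0.97, Eb = 0.83, Ea = 0.77
E = 0.97 * 0.83 * 0.77 * 100 = 61.9927%

61.9927 %


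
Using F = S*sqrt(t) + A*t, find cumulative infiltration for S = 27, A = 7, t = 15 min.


F = S*sqrt(t) + A*t
F = 27*sqrt(15) + 7*15
F = 27*3.872983 + 105

209.5705 mm


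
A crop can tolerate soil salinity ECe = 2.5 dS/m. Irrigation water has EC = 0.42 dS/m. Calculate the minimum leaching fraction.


LR = ECiw / (5*ECe - ECiw)
LR = 0.42 / (5*2.5 - 0.42)
LR = 0.42 / 12.0800

0.0348


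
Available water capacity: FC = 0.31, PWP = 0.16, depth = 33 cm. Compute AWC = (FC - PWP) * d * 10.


AWC = (FC - PWP) * d * 10
AWC = (0.31 - 0.16) * 33 * 10
AWC = 0.1500 * 33 * 10

49.5000 mm


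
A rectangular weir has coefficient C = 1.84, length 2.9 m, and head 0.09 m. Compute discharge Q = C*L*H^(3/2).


Q = C * L * H^(3/2) = 1.84 * 2.9 * 0.09^1.5 = 1.84 * 2.9 * 0.027000

0.1441 m^3/s


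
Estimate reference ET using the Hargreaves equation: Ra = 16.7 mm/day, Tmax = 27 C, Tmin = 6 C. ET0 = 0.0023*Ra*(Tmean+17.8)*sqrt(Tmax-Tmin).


Tmean = (Tmax + Tmin)/2 = (27 + 6)/2 = 16.5
ET0 = 0.0023 * 16.7 * (16.5 + 17.8) * sqrt(27 - 6)
ET0 = 0.0023 * 16.7 * 34.3 * 4.582576

6.0374 mm/day


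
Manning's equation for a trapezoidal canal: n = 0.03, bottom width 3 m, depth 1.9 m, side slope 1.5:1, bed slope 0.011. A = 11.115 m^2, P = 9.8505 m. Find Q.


R = A/P = 11.115/9.8505 = 1.128369
Q = (1/0.03) * 11.115 * 1.128369^(2/3) * 0.011^0.5

42.1165 m^3/s


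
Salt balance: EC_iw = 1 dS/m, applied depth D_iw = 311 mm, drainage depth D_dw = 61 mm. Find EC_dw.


EC_dw = EC_iw * D_iw / D_dw
EC_dw = 1 * 311 / 61
EC_dw = 311 / 61

5.0984 dS/m


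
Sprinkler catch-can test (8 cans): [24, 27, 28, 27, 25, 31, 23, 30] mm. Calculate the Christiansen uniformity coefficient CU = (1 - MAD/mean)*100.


mean = 26.875000 mm
MAD = 2.156250 mm
CU = (1 - 2.156250/26.875000)*100

91.9767 %


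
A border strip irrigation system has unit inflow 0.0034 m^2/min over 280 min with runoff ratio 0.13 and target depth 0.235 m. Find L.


L = q*t/((1+r)*Z)
L = 0.0034*280/((1+0.13)*0.235)
L = 0.952/0.26555

3.5850 m


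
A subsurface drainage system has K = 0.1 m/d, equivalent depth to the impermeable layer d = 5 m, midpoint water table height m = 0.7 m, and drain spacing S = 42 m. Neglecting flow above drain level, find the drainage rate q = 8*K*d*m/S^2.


q = 8*K*d*m/S^2
q = 8*0.1*5*0.7/42^2
q = 2.8000 / 1764

0.0016 m/d


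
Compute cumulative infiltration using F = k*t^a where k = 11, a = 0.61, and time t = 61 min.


F = k * t^a = 11 * 61^0.61
F = 11 * 12.275839

135.0342 mm


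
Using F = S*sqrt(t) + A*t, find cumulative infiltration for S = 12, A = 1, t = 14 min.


F = S*sqrt(t) + A*t
F = 12*sqrt(14) + 1*14
F = 12*3.741657 + 14

58.8999 mm


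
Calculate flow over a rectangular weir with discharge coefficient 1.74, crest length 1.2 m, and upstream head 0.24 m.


Q = C * L * H^(3/2) = 1.74 * 1.2 * 0.24^1.5 = 1.74 * 1.2 * 0.117576

0.2455 m^3/s


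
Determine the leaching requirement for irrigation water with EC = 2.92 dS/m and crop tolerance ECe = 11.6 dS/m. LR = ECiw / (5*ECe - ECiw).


LR = ECiw / (5*ECe - ECiw)
LR = 2.92 / (5*11.6 - 2.92)
LR = 2.92 / 55.0800

0.0530


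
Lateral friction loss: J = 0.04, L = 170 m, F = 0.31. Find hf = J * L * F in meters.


hf = J * L * F = 0.04 * 170 * 0.31 = 2.1080 m

2.1080 m


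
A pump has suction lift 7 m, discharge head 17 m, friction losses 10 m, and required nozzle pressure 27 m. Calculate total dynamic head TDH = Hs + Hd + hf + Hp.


TDH = Hs + Hd + hf + Hp = 7 + 17 + 10 + 27 = 61

61 m


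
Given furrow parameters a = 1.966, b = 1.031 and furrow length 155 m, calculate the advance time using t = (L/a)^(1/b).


t = (L/a)^(1/b)
t = (155/1.966)^(1/1.031)
t = 78.840285^(1/1.031)

69.1380 min


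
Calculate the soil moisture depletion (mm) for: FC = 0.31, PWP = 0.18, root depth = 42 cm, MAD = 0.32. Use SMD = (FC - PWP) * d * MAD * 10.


SMD = (FC - PWP) * d * MAD * 10
SMD = (0.31 - 0.18) * 42 * 0.32 * 10
SMD = 0.1300 * 42 * 0.32 * 10

17.4720 mm


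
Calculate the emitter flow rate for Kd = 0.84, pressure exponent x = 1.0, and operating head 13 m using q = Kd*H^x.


q = Kd * H^x = 0.84 * 13^1.0 = 0.84 * 13.000000

10.9200 L/h


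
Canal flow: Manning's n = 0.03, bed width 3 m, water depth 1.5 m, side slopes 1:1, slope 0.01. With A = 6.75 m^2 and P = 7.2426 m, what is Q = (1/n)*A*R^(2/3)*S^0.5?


R = A/P = 6.75/7.2426 = 0.931986
Q = (1/0.03) * 6.75 * 0.931986^(2/3) * 0.01^0.5

21.4679 m^3/s


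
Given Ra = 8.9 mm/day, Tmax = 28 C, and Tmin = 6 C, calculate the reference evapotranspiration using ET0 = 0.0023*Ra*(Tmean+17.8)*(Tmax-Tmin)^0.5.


Tmean = (Tmax + Tmin)/2 = (28 + 6)/2 = 17.0
ET0 = 0.0023 * 8.9 * (17.0 + 17.8) * sqrt(28 - 6)
ET0 = 0.0023 * 8.9 * 34.8 * 4.690416

3.3412 mm/day


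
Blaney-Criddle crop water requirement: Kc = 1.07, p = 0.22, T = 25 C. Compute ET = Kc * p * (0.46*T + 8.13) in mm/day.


ET = Kc * p * (0.46*T + 8.13)
ET = 1.07 * 0.22 * (0.46*25 + 8.13)
ET = 1.07 * 0.22 * 19.6300

4.6209 mm/day


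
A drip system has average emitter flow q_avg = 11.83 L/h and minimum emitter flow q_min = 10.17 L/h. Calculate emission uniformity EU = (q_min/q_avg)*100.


EU = (q_min/q_avg)*100 = (10.17/11.83)*100 = 85.9679%

85.9679 %


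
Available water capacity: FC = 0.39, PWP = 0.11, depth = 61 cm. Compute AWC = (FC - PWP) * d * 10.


AWC = (FC - PWP) * d * 10
AWC = (0.39 - 0.11) * 61 * 10
AWC = 0.2800 * 61 * 10

170.8000 mm


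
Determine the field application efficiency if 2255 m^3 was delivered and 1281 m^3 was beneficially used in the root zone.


Ea = V_root / V_field * 100 = 1281 / 2255 * 100 = 56.8071%

56.8071 %


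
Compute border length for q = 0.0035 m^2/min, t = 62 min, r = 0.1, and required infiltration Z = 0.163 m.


L = q*t/((1+r)*Z)
L = 0.0035*62/((1+0.1)*0.163)
L = 0.217/0.1793

1.2103 m


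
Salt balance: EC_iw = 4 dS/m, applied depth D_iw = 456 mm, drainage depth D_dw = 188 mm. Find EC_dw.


EC_dw = EC_iw * D_iw / D_dw
EC_dw = 4 * 456 / 188
EC_dw = 1824 / 188

9.7021 dS/m


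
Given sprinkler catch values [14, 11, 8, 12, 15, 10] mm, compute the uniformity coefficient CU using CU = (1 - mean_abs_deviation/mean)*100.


mean = 11.666667 mm
MAD = 2.000000 mm
CU = (1 - 2.000000/11.666667)*100

82.8571 %


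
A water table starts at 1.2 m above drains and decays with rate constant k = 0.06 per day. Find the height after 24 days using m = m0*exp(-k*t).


m = m0 * exp(-k*t)
m = 1.2 * exp(-0.06 * 24)
m = 1.2 * exp(-1.4400)

0.2843 m


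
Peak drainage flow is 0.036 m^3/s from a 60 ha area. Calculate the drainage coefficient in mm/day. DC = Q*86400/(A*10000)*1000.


DC = Q * 86400 / (A * 10000) * 1000
DC = 0.036 * 86400 / (60 * 10000) * 1000
DC = 3110400.0000 / 600000

5.1840 mm/day


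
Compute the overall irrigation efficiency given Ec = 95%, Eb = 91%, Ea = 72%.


Ec = 0.95, Eb = 0.91, Ea = 0.72
E = 0.95 * 0.91 * 0.72 * 100 = 62.2440%

62.2440 %


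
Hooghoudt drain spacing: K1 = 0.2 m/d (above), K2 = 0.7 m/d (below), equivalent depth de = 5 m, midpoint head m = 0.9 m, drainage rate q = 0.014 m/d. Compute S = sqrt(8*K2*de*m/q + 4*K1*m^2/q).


S^2 = 8*K2*de*m/q + 4*K1*m^2/q
S^2 = 8*0.7*5*0.9/0.014 + 4*0.2*0.9^2/0.014
S = sqrt(1846.2857)

42.9684 m


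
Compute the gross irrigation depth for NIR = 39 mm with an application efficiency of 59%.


Ea = 59% = 0.59
GID = NIR / Ea = 39 / 0.59 = 66.1017 mm

66.1017 mm


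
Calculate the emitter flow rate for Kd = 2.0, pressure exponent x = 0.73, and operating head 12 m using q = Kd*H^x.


q = Kd * H^x = 2.0 * 12^0.73 = 2.0 * 6.134827

12.2697 L/h


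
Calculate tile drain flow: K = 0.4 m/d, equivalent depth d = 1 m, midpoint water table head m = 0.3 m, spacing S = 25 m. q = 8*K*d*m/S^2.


q = 8*K*d*m/S^2
q = 8*0.4*1*0.3/25^2
q = 0.9600 / 625

0.0015 m/d


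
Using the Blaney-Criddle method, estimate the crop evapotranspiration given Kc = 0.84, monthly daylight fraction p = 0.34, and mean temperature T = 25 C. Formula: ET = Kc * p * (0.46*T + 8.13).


ET = Kc * p * (0.46*T + 8.13)
ET = 0.84 * 0.34 * (0.46*25 + 8.13)
ET = 0.84 * 0.34 * 19.6300

5.6063 mm/day


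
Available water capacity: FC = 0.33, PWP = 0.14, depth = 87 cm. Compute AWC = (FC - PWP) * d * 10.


AWC = (FC - PWP) * d * 10
AWC = (0.33 - 0.14) * 87 * 10
AWC = 0.1900 * 87 * 10

165.3000 mm


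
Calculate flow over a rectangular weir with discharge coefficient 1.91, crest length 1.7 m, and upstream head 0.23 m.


Q = C * L * H^(3/2) = 1.91 * 1.7 * 0.23^1.5 = 1.91 * 1.7 * 0.110304

0.3582 m^3/s


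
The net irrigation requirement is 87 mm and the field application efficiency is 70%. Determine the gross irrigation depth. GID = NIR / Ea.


Ea = 70% = 0.7
GID = NIR / Ea = 87 / 0.7 = 124.2857 mm

124.2857 mm


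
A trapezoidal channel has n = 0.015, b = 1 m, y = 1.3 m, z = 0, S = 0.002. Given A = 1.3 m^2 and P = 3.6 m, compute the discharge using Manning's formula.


R = A/P = 1.3/3.6 = 0.361111
Q = (1/0.015) * 1.3 * 0.361111^(2/3) * 0.002^0.5

1.9654 m^3/s


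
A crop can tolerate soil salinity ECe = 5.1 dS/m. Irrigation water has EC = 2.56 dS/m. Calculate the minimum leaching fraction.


LR = ECiw / (5*ECe - ECiw)
LR = 2.56 / (5*5.1 - 2.56)
LR = 2.56 / 22.9400

0.1116


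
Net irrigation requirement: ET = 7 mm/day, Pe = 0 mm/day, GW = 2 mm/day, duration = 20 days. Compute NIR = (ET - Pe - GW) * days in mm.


Daily deficit = ET - Pe - GW = 7 - 0 - 2 = 5 mm/day
NIR = 5 * 20 = 100 mm

100.0000 mm


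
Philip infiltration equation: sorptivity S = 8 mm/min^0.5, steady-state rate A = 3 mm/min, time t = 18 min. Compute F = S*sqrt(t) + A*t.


F = S*sqrt(t) + A*t
F = 8*sqrt(18) + 3*18
F = 8*4.242641 + 54

87.9411 mm


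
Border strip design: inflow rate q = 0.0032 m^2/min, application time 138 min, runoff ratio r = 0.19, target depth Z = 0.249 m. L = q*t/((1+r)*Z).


L = q*t/((1+r)*Z)
L = 0.0032*138/((1+0.19)*0.249)
L = 0.4416/0.29631

1.4903 m


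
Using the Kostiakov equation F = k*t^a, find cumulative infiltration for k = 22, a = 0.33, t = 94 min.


F = k * t^a = 22 * 94^0.33
F = 22 * 4.478496

98.5269 mm


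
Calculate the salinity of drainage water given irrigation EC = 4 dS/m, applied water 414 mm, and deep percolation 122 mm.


EC_dw = EC_iw * D_iw / D_dw
EC_dw = 4 * 414 / 122
EC_dw = 1656 / 122

13.5738 dS/m


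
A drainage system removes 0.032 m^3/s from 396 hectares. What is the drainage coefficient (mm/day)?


DC = Q * 86400 / (A * 10000) * 1000
DC = 0.032 * 86400 / (396 * 10000) * 1000
DC = 2764800.0000 / 3960000

0.6982 mm/day


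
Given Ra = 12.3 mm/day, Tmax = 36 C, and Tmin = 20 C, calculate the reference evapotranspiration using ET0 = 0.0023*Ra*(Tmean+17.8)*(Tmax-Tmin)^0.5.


Tmean = (Tmax + Tmin)/2 = (36 + 20)/2 = 28.0
ET0 = 0.0023 * 12.3 * (28.0 + 17.8) * sqrt(36 - 20)
ET0 = 0.0023 * 12.3 * 45.8 * 4.000000

5.1827 mm/day


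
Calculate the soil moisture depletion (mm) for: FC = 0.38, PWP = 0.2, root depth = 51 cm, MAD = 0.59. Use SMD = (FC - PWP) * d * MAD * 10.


SMD = (FC - PWP) * d * MAD * 10
SMD = (0.38 - 0.2) * 51 * 0.59 * 10
SMD = 0.1800 * 51 * 0.59 * 10

54.1620 mm


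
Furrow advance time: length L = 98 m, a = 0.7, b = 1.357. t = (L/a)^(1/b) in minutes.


t = (L/a)^(1/b)
t = (98/0.7)^(1/1.357)
t = 140.000000^(1/1.357)

38.1526 min


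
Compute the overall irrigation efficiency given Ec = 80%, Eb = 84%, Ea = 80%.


Ec = 0.8, Eb = 0.84, Ea = 0.8
E = 0.8 * 0.84 * 0.8 * 100 = 53.7600%

53.7600 %


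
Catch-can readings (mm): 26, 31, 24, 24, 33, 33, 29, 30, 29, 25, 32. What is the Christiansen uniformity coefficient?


mean = 28.727273 mm
MAD = 2.892562 mm
CU = (1 - 2.892562/28.727273)*100

89.9310 %


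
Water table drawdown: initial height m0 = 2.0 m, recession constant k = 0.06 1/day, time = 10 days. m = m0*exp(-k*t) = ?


m = m0 * exp(-k*t)
m = 2.0 * exp(-0.06 * 10)
m = 2.0 * exp(-0.6000)

1.0976 m


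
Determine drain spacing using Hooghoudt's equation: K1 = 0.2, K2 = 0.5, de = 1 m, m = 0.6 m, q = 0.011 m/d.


S^2 = 8*K2*de*m/q + 4*K1*m^2/q
S^2 = 8*0.5*1*0.6/0.011 + 4*0.2*0.6^2/0.011
S = sqrt(244.3636)

15.6321 m


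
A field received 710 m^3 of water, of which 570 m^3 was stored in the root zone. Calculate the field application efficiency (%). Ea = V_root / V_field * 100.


Ea = V_root / V_field * 100 = 570 / 710 * 100 = 80.2817%

80.2817 %


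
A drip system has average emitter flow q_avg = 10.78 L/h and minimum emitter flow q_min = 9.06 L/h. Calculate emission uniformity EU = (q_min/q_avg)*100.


EU = (q_min/q_avg)*100 = (9.06/10.78)*100 = 84.0445%

84.0445 %


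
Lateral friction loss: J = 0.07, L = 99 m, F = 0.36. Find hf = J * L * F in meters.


hf = J * L * F = 0.07 * 99 * 0.36 = 2.4948 m

2.4948 m


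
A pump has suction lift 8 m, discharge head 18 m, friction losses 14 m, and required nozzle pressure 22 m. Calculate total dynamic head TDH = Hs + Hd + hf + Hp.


TDH = Hs + Hd + hf + Hp = 8 + 18 + 14 + 22 = 62

62 m


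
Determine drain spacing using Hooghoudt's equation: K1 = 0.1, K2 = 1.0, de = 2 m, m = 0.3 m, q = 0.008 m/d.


S^2 = 8*K2*de*m/q + 4*K1*m^2/q
S^2 = 8*1.0*2*0.3/0.008 + 4*0.1*0.3^2/0.008
S = sqrt(604.5000)

24.5866 m


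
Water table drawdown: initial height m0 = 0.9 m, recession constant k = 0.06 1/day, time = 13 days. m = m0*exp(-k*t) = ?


m = m0 * exp(-k*t)
m = 0.9 * exp(-0.06 * 13)
m = 0.9 * exp(-0.7800)

0.4126 m


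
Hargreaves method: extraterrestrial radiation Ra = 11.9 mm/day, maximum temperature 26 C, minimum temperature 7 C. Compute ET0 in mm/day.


Tmean = (Tmax + Tmin)/2 = (26 + 7)/2 = 16.5
ET0 = 0.0023 * 11.9 * (16.5 + 17.8) * sqrt(26 - 7)
ET0 = 0.0023 * 11.9 * 34.3 * 4.358899

4.0921 mm/day


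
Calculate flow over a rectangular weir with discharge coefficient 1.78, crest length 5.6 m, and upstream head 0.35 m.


Q = C * L * H^(3/2) = 1.78 * 5.6 * 0.35^1.5 = 1.78 * 5.6 * 0.207063

2.0640 m^3/s


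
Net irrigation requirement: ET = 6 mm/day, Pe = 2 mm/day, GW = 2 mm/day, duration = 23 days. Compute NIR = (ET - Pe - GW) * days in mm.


Daily deficit = ET - Pe - GW = 6 - 2 - 2 = 2 mm/day
NIR = 2 * 23 = 46 mm

46.0000 mm


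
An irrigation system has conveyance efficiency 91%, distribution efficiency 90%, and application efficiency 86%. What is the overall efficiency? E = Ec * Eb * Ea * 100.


Ec = 0.91, Eb = 0.9, Ea = 0.86
E = 0.91 * 0.9 * 0.86 * 100 = 70.4340%

70.4340 %


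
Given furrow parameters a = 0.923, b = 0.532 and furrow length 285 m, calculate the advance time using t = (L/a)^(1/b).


t = (L/a)^(1/b)
t = (285/0.923)^(1/0.532)
t = 308.775731^(1/0.532)

47838.8106 min


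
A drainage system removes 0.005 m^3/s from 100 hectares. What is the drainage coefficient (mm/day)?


DC = Q * 86400 / (A * 10000) * 1000
DC = 0.005 * 86400 / (100 * 10000) * 1000
DC = 432000.0000 / 1000000

0.4320 mm/day


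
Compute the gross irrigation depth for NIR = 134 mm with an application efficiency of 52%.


Ea = 52% = 0.52
GID = NIR / Ea = 134 / 0.52 = 257.6923 mm

257.6923 mm


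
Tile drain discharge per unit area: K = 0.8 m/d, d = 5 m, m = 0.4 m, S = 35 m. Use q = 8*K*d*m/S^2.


q = 8*K*d*m/S^2
q = 8*0.8*5*0.4/35^2
q = 12.8000 / 1225

0.0104 m/d


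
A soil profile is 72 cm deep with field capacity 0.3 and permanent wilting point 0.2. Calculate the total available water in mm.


AWC = (FC - PWP) * d * 10
AWC = (0.3 - 0.2) * 72 * 10
AWC = 0.1000 * 72 * 10

72.0000 mm


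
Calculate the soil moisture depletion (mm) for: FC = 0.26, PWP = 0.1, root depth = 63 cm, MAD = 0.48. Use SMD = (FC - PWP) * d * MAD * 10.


SMD = (FC - PWP) * d * MAD * 10
SMD = (0.26 - 0.1) * 63 * 0.48 * 10
SMD = 0.1600 * 63 * 0.48 * 10

48.3840 mm


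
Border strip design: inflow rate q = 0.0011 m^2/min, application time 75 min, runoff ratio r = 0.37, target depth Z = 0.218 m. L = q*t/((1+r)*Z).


L = q*t/((1+r)*Z)
L = 0.0011*75/((1+0.37)*0.218)
L = 0.0825/0.29866

0.2762 m


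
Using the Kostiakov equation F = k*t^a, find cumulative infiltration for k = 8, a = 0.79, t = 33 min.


F = k * t^a = 8 * 33^0.79
F = 8 * 15.835290

126.6823 mm


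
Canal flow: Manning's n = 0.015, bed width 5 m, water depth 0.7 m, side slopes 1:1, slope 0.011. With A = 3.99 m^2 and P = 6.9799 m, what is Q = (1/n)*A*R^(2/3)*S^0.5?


R = A/P = 3.99/6.9799 = 0.571641
Q = (1/0.015) * 3.99 * 0.571641^(2/3) * 0.011^0.5

19.2159 m^3/s


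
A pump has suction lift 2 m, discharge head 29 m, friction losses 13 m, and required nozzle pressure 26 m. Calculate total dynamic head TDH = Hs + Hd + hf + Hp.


TDH = Hs + Hd + hf + Hp = 2 + 29 + 13 + 26 = 70

70 m


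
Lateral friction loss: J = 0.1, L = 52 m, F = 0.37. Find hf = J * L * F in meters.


hf = J * L * F = 0.1 * 52 * 0.37 = 1.9240 m

1.9240 m


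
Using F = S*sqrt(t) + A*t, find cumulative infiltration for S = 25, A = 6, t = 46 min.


F = S*sqrt(t) + A*t
F = 25*sqrt(46) + 6*46
F = 25*6.782330 + 276

445.5582 mm


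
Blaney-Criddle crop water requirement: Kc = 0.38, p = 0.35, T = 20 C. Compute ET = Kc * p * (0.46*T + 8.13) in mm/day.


ET = Kc * p * (0.46*T + 8.13)
ET = 0.38 * 0.35 * (0.46*20 + 8.13)
ET = 0.38 * 0.35 * 17.3300

2.3049 mm/day


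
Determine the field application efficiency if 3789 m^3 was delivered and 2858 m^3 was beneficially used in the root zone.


Ea = V_root / V_field * 100 = 2858 / 3789 * 100 = 75.4289%

75.4289 %


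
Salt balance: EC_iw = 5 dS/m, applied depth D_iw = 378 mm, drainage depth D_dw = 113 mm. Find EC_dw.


EC_dw = EC_iw * D_iw / D_dw
EC_dw = 5 * 378 / 113
EC_dw = 1890 / 113

16.7257 dS/m


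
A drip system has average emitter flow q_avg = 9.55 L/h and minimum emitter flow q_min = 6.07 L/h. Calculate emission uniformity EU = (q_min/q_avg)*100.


EU = (q_min/q_avg)*100 = (6.07/9.55)*100 = 63.5602%

63.5602 %


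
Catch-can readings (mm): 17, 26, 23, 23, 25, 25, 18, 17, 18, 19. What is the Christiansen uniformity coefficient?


mean = 21.100000 mm
MAD = 3.300000 mm
CU = (1 - 3.300000/21.100000)*100

84.3602 %


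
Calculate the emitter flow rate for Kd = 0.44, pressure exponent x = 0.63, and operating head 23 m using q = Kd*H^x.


q = Kd * H^x = 0.44 * 23^0.63 = 0.44 * 7.209224

3.1721 L/h


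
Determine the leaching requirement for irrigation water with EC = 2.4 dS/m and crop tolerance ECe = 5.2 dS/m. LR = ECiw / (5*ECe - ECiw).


LR = ECiw / (5*ECe - ECiw)
LR = 2.4 / (5*5.2 - 2.4)
LR = 2.4 / 23.6000

0.1017


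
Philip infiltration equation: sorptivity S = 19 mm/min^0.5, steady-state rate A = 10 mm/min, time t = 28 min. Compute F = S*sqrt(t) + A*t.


F = S*sqrt(t) + A*t
F = 19*sqrt(28) + 10*28
F = 19*5.291503 + 280

380.5386 mm


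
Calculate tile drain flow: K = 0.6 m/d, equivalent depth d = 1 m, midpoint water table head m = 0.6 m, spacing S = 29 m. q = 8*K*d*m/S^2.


q = 8*K*d*m/S^2
q = 8*0.6*1*0.6/29^2
q = 2.8800 / 841

0.0034 m/d


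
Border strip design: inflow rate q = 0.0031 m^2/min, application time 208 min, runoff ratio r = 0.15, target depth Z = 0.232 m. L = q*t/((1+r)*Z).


L = q*t/((1+r)*Z)
L = 0.0031*208/((1+0.15)*0.232)
L = 0.6448/0.2668

2.4168 m


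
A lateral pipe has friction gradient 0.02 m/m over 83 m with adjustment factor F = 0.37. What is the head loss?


hf = J * L * F = 0.02 * 83 * 0.37 = 0.6142 m

0.6142 m


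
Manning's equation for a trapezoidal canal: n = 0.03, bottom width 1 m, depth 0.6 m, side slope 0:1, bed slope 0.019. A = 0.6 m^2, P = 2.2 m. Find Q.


R = A/P = 0.6/2.2 = 0.272727
Q = (1/0.03) * 0.6 * 0.272727^(2/3) * 0.019^0.5

1.1594 m^3/s


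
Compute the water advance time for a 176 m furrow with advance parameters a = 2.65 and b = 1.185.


t = (L/a)^(1/b)
t = (176/2.65)^(1/1.185)
t = 66.415094^(1/1.185)

34.4967 min


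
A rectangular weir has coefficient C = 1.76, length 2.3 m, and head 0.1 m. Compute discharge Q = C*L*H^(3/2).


Q = C * L * H^(3/2) = 1.76 * 2.3 * 0.1^1.5 = 1.76 * 2.3 * 0.031623

0.1280 m^3/s
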